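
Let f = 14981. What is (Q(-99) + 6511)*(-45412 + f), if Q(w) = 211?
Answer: -204557182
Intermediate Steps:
(Q(-99) + 6511)*(-45412 + f) = (211 + 6511)*(-45412 + 14981) = 6722*(-30431) = -204557182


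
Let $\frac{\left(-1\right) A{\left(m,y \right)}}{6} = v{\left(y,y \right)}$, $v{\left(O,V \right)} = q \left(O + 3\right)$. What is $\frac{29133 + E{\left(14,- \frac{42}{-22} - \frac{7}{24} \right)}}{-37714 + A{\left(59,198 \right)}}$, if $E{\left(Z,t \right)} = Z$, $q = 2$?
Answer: $- \frac{29147}{40126} \approx -0.72639$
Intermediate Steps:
$v{\left(O,V \right)} = 6 + 2 O$ ($v{\left(O,V \right)} = 2 \left(O + 3\right) = 2 \left(3 + O\right) = 6 + 2 O$)
$A{\left(m,y \right)} = -36 - 12 y$ ($A{\left(m,y \right)} = - 6 \left(6 + 2 y\right) = -36 - 12 y$)
$\frac{29133 + E{\left(14,- \frac{42}{-22} - \frac{7}{24} \right)}}{-37714 + A{\left(59,198 \right)}} = \frac{29133 + 14}{-37714 - 2412} = \frac{29147}{-37714 - 2412} = \frac{29147}{-40126} = 29147 \left(- \frac{1}{40126}\right) = - \frac{29147}{40126}$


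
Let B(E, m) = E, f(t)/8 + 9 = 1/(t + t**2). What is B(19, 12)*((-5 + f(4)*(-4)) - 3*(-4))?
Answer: 27873/5 ≈ 5574.6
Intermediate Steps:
f(t) = -72 + 8/(t + t**2)
B(19, 12)*((-5 + f(4)*(-4)) - 3*(-4)) = 19*((-5 + (8*(1 - 9*4 - 9*4**2)/(4*(1 + 4)))*(-4)) - 3*(-4)) = 19*((-5 + (8*(1/4)*(1 - 36 - 9*16)/5)*(-4)) + 12) = 19*((-5 + (8*(1/4)*(1/5)*(1 - 36 - 144))*(-4)) + 12) = 19*((-5 + (8*(1/4)*(1/5)*(-179))*(-4)) + 12) = 19*((-5 - 358/5*(-4)) + 12) = 19*((-5 + 1432/5) + 12) = 19*(1407/5 + 12) = 19*(1467/5) = 27873/5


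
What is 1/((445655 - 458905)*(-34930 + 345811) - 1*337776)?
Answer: -1/4119511026 ≈ -2.4275e-10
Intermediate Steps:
1/((445655 - 458905)*(-34930 + 345811) - 1*337776) = 1/(-13250*310881 - 337776) = 1/(-4119173250 - 337776) = 1/(-4119511026) = -1/4119511026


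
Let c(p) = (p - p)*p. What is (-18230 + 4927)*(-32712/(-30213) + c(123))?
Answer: -145055912/10071 ≈ -14403.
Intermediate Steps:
c(p) = 0 (c(p) = 0*p = 0)
(-18230 + 4927)*(-32712/(-30213) + c(123)) = (-18230 + 4927)*(-32712/(-30213) + 0) = -13303*(-32712*(-1/30213) + 0) = -13303*(10904/10071 + 0) = -13303*10904/10071 = -145055912/10071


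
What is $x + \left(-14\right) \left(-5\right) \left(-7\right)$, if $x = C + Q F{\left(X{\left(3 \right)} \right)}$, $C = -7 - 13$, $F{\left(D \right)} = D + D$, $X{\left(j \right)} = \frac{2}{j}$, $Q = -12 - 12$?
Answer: $-542$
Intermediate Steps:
$Q = -24$
$F{\left(D \right)} = 2 D$
$C = -20$
$x = -52$ ($x = -20 - 24 \cdot 2 \cdot \frac{2}{3} = -20 - 32 = -52$)
$x + \left(-14\right) \left(-5\right) \left(-7\right) = -52 + \left(-14\right) \left(-5\right) \left(-7\right) = -52 + 70 \left(-7\right) = -52 - 490 = -542$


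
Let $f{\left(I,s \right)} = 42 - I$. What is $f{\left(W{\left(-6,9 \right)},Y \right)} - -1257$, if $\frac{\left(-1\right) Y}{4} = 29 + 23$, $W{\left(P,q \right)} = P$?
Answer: $1305$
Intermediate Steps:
$Y = -208$ ($Y = - 4 \left(29 + 23\right) = \left(-4\right) 52 = -208$)
$f{\left(W{\left(-6,9 \right)},Y \right)} - -1257 = \left(42 - -6\right) - -1257 = \left(42 + 6\right) + 1257 = 48 + 1257 = 1305$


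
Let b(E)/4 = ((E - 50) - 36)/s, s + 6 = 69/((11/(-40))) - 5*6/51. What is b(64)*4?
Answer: 8228/6019 ≈ 1.3670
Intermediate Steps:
s = -48152/187 (s = -6 + (69/((11/(-40))) - 5*6/51) = -6 + (69/((11*(-1/40))) - 30*1/51) = -6 + (69/(-11/40) - 10/17) = -6 + (69*(-40/11) - 10/17) = -6 + (-2760/11 - 10/17) = -6 - 47030/187 = -48152/187 ≈ -257.50)
b(E) = 8041/6019 - 187*E/12038 (b(E) = 4*(((E - 50) - 36)/(-48152/187)) = 4*(((-50 + E) - 36)*(-187/48152)) = 4*((-86 + E)*(-187/48152)) = 4*(8041/24076 - 187*E/48152) = 8041/6019 - 187*E/12038)
b(64)*4 = (8041/6019 - 187/12038*64)*4 = (8041/6019 - 5984/6019)*4 = (2057/6019)*4 = 8228/6019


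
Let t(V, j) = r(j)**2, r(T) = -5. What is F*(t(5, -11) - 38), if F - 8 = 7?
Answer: -195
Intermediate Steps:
t(V, j) = 25 (t(V, j) = (-5)**2 = 25)
F = 15 (F = 8 + 7 = 15)
F*(t(5, -11) - 38) = 15*(25 - 38) = 15*(-13) = -195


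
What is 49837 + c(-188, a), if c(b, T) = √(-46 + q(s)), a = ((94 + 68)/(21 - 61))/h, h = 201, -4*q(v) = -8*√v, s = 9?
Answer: 49837 + 2*I*√10 ≈ 49837.0 + 6.3246*I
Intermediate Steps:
q(v) = 2*√v (q(v) = -(-2)*√v = 2*√v)
a = -27/1340 (a = ((94 + 68)/(21 - 61))/201 = (162/(-40))*(1/201) = (162*(-1/40))*(1/201) = -81/20*1/201 = -27/1340 ≈ -0.020149)
c(b, T) = 2*I*√10 (c(b, T) = √(-46 + 2*√9) = √(-46 + 2*3) = √(-46 + 6) = √(-40) = 2*I*√10)
49837 + c(-188, a) = 49837 + 2*I*√10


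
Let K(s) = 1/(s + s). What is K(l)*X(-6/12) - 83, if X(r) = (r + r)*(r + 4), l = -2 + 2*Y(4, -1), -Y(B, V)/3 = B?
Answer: -8625/104 ≈ -82.933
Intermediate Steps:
Y(B, V) = -3*B
l = -26 (l = -2 + 2*(-3*4) = -2 + 2*(-12) = -2 - 24 = -26)
K(s) = 1/(2*s)
X(r) = 2*r*(4 + r) (X(r) = (2*r)*(4 + r) = 2*r*(4 + r))
K(l)*X(-6/12) - 83 = ((½)/(-26))*(2*(-6/12)*(4 - 6/12)) - 83 = ((½)*(-1/26))*(2*(-6*1/12)*(4 - 6*1/12)) - 83 = -(-1)*(4 - ½)/(26*2) - 83 = -(-1)*7/(26*2*2) - 83 = -1/52*(-7/2) - 83 = 7/104 - 83 = -8625/104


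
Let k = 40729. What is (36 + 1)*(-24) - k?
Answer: -41617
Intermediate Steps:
(36 + 1)*(-24) - k = (36 + 1)*(-24) - 1*40729 = 37*(-24) - 40729 = -888 - 40729 = -41617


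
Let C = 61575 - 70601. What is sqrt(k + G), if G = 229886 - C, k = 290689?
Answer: sqrt(529601) ≈ 727.74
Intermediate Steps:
C = -9026
G = 238912 (G = 229886 - 1*(-9026) = 229886 + 9026 = 238912)
sqrt(k + G) = sqrt(290689 + 238912) = sqrt(529601)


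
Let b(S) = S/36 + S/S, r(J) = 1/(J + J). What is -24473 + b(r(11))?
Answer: -19381823/792 ≈ -24472.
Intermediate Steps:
r(J) = 1/(2*J)
b(S) = 1 + S/36 (b(S) = S*(1/36) + 1 = S/36 + 1 = 1 + S/36)
-24473 + b(r(11)) = -24473 + (1 + ((½)/11)/36) = -24473 + (1 + ((½)*(1/11))/36) = -24473 + (1 + (1/36)*(1/22)) = -24473 + (1 + 1/792) = -24473 + 793/792 = -19381823/792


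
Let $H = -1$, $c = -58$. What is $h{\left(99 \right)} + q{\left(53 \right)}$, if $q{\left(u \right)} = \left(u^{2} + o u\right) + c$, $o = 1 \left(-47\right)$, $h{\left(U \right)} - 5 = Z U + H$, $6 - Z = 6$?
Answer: $264$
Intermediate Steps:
$Z = 0$ ($Z = 6 - 6 = 0$)
$h{\left(U \right)} = 4$ ($h{\left(U \right)} = 5 - \left(1 + 0 U\right) = 5 + \left(0 - 1\right) = 5 - 1 = 4$)
$o = -47$
$q{\left(u \right)} = -58 + u^{2} - 47 u$ ($q{\left(u \right)} = \left(u^{2} - 47 u\right) - 58 = -58 + u^{2} - 47 u$)
$h{\left(99 \right)} + q{\left(53 \right)} = 4 - \left(2549 - 2809\right) = 4 - -260 = 4 + 260 = 264$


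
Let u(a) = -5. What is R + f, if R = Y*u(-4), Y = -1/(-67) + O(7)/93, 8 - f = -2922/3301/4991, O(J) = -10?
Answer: 28026120235/3311533491 ≈ 8.4632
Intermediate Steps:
f = 131805250/16475291 (f = 8 - (-2922/3301)/4991 = 8 - (-2922*1/3301)/4991 = 8 - (-2922)/(3301*4991) = 8 - 1*(-2922/16475291) = 8 + 2922/16475291 = 131805250/16475291 ≈ 8.0002)
Y = -577/6231 (Y = -1/(-67) - 10/93 = -1*(-1/67) - 10*1/93 = 1/67 - 10/93 = -577/6231 ≈ -0.092602)
R = 2885/6231 (R = -577/6231*(-5) = 2885/6231 ≈ 0.46301)
R + f = 2885/6231 + 131805250/16475291 = 28026120235/3311533491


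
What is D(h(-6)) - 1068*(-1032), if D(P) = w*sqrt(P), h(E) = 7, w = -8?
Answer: 1102176 - 8*sqrt(7) ≈ 1.1022e+6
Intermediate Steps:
D(P) = -8*sqrt(P)
D(h(-6)) - 1068*(-1032) = -8*sqrt(7) - 1068*(-1032) = -8*sqrt(7) + 1102176 = 1102176 - 8*sqrt(7)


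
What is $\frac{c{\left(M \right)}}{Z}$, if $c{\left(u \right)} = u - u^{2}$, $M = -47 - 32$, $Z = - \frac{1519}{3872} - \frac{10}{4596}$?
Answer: $\frac{28117224960}{1755011} \approx 16021.0$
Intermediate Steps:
$Z = - \frac{1755011}{4448928}$ ($Z = \left(-1519\right) \frac{1}{3872} - \frac{5}{2298} = - \frac{1519}{3872} - \frac{5}{2298} = - \frac{1755011}{4448928} \approx -0.39448$)
$M = -79$
$\frac{c{\left(M \right)}}{Z} = \frac{\left(-79\right) \left(1 - -79\right)}{- \frac{1755011}{4448928}} = - 79 \left(1 + 79\right) \left(- \frac{4448928}{1755011}\right) = \left(-79\right) 80 \left(- \frac{4448928}{1755011}\right) = \left(-6320\right) \left(- \frac{4448928}{1755011}\right) = \frac{28117224960}{1755011}$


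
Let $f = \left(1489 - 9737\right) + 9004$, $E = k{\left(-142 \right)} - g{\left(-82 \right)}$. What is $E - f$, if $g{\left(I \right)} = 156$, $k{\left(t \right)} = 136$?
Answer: $-776$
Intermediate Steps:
$E = -20$ ($E = 136 - 156 = -20$)
$f = 756$ ($f = -8248 + 9004 = 756$)
$E - f = -20 - 756 = -776$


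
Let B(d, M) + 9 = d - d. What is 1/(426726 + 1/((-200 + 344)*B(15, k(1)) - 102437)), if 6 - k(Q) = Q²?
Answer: 103733/44265568157 ≈ 2.3434e-6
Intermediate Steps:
k(Q) = 6 - Q²
B(d, M) = -9 (B(d, M) = -9 + (d - d) = -9 + 0 = -9)
1/(426726 + 1/((-200 + 344)*B(15, k(1)) - 102437)) = 1/(426726 + 1/((-200 + 344)*(-9) - 102437)) = 1/(426726 + 1/(144*(-9) - 102437)) = 1/(426726 + 1/(-1296 - 102437)) = 1/(426726 + 1/(-103733)) = 1/(426726 - 1/103733) = 1/(44265568157/103733) = 103733/44265568157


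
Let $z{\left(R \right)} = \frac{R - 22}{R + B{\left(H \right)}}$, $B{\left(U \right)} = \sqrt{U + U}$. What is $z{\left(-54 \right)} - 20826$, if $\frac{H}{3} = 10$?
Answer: $- \frac{2478123}{119} + \frac{19 \sqrt{15}}{357} \approx -20824.0$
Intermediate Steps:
$H = 30$ ($H = 3 \cdot 10 = 30$)
$B{\left(U \right)} = \sqrt{2} \sqrt{U}$ ($B{\left(U \right)} = \sqrt{2 U} = \sqrt{2} \sqrt{U}$)
$z{\left(R \right)} = \frac{-22 + R}{R + 2 \sqrt{15}}$ ($z{\left(R \right)} = \frac{R - 22}{R + \sqrt{2} \sqrt{30}} = \frac{-22 + R}{R + 2 \sqrt{15}}$)
$z{\left(-54 \right)} - 20826 = \frac{-22 - 54}{-54 + 2 \sqrt{15}} - 20826 = \frac{1}{-54 + 2 \sqrt{15}} \left(-76\right) - 20826 = - \frac{76}{-54 + 2 \sqrt{15}} - 20826 = -20826 - \frac{76}{-54 + 2 \sqrt{15}}$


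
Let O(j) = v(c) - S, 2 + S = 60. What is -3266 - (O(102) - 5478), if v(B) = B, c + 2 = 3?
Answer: 2269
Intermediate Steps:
c = 1 (c = -2 + 3 = 1)
S = 58 (S = -2 + 60 = 58)
O(j) = -57 (O(j) = 1 - 1*58 = 1 - 58 = -57)
-3266 - (O(102) - 5478) = -3266 - (-57 - 5478) = -3266 - 1*(-5535) = -3266 + 5535 = 2269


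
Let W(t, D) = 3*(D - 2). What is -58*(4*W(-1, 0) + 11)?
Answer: 754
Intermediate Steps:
W(t, D) = -6 + 3*D (W(t, D) = 3*(-2 + D) = -6 + 3*D)
-58*(4*W(-1, 0) + 11) = -58*(4*(-6 + 3*0) + 11) = -58*(4*(-6 + 0) + 11) = -58*(4*(-6) + 11) = -58*(-24 + 11) = -58*(-13) = 754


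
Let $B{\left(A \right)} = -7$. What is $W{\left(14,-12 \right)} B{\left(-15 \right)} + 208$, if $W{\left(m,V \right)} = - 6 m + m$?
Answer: $698$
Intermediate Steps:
$W{\left(m,V \right)} = - 5 m$
$W{\left(14,-12 \right)} B{\left(-15 \right)} + 208 = \left(-5\right) 14 \left(-7\right) + 208 = \left(-70\right) \left(-7\right) + 208 = 490 + 208 = 698$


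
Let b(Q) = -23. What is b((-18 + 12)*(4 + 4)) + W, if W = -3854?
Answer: -3877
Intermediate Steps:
b((-18 + 12)*(4 + 4)) + W = -23 - 3854 = -3877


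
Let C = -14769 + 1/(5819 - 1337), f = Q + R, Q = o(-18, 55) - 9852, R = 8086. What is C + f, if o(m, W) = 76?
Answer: -73769237/4482 ≈ -16459.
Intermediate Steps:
Q = -9776 (Q = 76 - 9852 = -9776)
f = -1690 (f = -9776 + 8086 = -1690)
C = -66194657/4482 (C = -14769 + 1/4482 = -66194657/4482 ≈ -14769.)
C + f = -66194657/4482 - 1690 = -73769237/4482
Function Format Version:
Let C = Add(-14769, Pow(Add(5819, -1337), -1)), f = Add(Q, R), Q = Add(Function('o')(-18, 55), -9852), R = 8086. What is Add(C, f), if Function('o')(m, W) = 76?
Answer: Rational(-73769237, 4482) ≈ -16459.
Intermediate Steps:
Q = -9776 (Q = Add(76, -9852) = -9776)
f = -1690 (f = Add(-9776, 8086) = -1690)
C = Rational(-66194657, 4482) (C = Add(-14769, Pow(4482, -1)) = Add(-14769, Rational(1, 4482)) = Rational(-66194657, 4482) ≈ -14769.)
Add(C, f) = Add(Rational(-66194657, 4482), -1690) = Rational(-73769237, 4482)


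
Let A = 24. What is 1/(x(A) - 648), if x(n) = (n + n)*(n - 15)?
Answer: -1/216 ≈ -0.0046296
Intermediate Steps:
x(n) = 2*n*(-15 + n) (x(n) = (2*n)*(-15 + n) = 2*n*(-15 + n))
1/(x(A) - 648) = 1/(2*24*(-15 + 24) - 648) = 1/(2*24*9 - 648) = 1/(432 - 648) = 1/(-216) = -1/216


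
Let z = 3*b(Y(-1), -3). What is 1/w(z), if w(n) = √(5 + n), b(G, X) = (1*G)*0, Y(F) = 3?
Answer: √5/5 ≈ 0.44721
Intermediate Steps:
b(G, X) = 0 (b(G, X) = G*0 = 0)
z = 0 (z = 3*0 = 0)
1/w(z) = 1/(√(5 + 0)) = 1/(√5) = √5/5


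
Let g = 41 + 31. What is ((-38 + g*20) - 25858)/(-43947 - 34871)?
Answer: 12228/39409 ≈ 0.31028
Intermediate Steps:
g = 72
((-38 + g*20) - 25858)/(-43947 - 34871) = ((-38 + 72*20) - 25858)/(-43947 - 34871) = ((-38 + 1440) - 25858)/(-78818) = (1402 - 25858)*(-1/78818) = -24456*(-1/78818) = 12228/39409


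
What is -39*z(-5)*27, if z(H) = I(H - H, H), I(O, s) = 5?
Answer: -5265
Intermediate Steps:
z(H) = 5
-39*z(-5)*27 = -39*5*27 = -195*27 = -5265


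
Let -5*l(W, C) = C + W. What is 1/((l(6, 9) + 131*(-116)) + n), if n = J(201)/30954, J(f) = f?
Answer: -154/2340645 ≈ -6.5794e-5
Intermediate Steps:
l(W, C) = -C/5 - W/5 (l(W, C) = -(C + W)/5 = -C/5 - W/5)
n = 1/154 (n = 201/30954 = 201*(1/30954) = 1/154 ≈ 0.0064935)
1/((l(6, 9) + 131*(-116)) + n) = 1/(((-1/5*9 - 1/5*6) + 131*(-116)) + 1/154) = 1/(((-9/5 - 6/5) - 15196) + 1/154) = 1/((-3 - 15196) + 1/154) = 1/(-15199 + 1/154) = 1/(-2340645/154) = -154/2340645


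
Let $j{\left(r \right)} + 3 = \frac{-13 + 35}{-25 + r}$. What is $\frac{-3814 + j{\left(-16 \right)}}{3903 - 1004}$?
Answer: $- \frac{156519}{118859} \approx -1.3168$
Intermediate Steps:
$j{\left(r \right)} = -3 + \frac{22}{-25 + r}$ ($j{\left(r \right)} = -3 + \frac{-13 + 35}{-25 + r} = -3 + \frac{22}{-25 + r}$)
$\frac{-3814 + j{\left(-16 \right)}}{3903 - 1004} = \frac{-3814 + \frac{97 - -48}{-25 - 16}}{3903 - 1004} = \frac{-3814 + \frac{97 + 48}{-41}}{2899} = \left(-3814 - \frac{145}{41}\right) \frac{1}{2899} = \left(- \frac{156519}{41}\right) \frac{1}{2899} = - \frac{156519}{118859}$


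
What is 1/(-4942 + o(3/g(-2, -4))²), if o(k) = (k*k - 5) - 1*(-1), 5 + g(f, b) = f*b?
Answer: -1/4933 ≈ -0.00020272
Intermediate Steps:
g(f, b) = -5 + b*f (g(f, b) = -5 + f*b = -5 + b*f)
o(k) = -4 + k² (o(k) = (k² - 5) + 1 = (-5 + k²) + 1 = -4 + k²)
1/(-4942 + o(3/g(-2, -4))²) = 1/(-4942 + (-4 + (3/(-5 - 4*(-2)))²)²) = 1/(-4942 + (-4 + (3/(-5 + 8))²)²) = 1/(-4942 + (-4 + (3/3)²)²) = 1/(-4942 + (-4 + (3*(⅓))²)²) = 1/(-4942 + (-4 + 1²)²) = 1/(-4942 + (-4 + 1)²) = 1/(-4942 + (-3)²) = 1/(-4942 + 9) = 1/(-4933) = -1/4933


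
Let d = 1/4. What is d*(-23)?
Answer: -23/4 ≈ -5.7500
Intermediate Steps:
d = ¼ ≈ 0.25000
d*(-23) = (¼)*(-23) = -23/4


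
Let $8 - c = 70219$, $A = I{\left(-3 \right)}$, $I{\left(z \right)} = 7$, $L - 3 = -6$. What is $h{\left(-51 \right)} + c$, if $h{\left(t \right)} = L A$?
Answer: $-70232$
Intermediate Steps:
$L = -3$ ($L = 3 - 6 = -3$)
$A = 7$
$c = -70211$ ($c = 8 - 70219 = -70211$)
$h{\left(t \right)} = -21$ ($h{\left(t \right)} = \left(-3\right) 7 = -21$)
$h{\left(-51 \right)} + c = -21 - 70211 = -70232$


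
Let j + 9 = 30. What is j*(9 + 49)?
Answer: 1218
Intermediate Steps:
j = 21 (j = -9 + 30 = 21)
j*(9 + 49) = 21*(9 + 49) = 21*58 = 1218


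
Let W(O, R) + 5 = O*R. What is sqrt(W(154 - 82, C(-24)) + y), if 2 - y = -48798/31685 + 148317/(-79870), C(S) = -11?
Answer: I*sqrt(4138529847757761390)/72305170 ≈ 28.135*I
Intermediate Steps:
y = 2731656461/506136190 (y = 2 - (-48798/31685 + 148317/(-79870)) = 2 - (-48798*1/31685 + 148317*(-1/79870)) = 2 - (-48798/31685 - 148317/79870) = 2 - 1*(-1719384081/506136190) = 2 + 1719384081/506136190 = 2731656461/506136190 ≈ 5.3971)
W(O, R) = -5 + O*R
sqrt(W(154 - 82, C(-24)) + y) = sqrt((-5 + (154 - 82)*(-11)) + 2731656461/506136190) = sqrt((-5 + 72*(-11)) + 2731656461/506136190) = sqrt((-5 - 792) + 2731656461/506136190) = sqrt(-797 + 2731656461/506136190) = sqrt(-400658886969/506136190) = I*sqrt(4138529847757761390)/72305170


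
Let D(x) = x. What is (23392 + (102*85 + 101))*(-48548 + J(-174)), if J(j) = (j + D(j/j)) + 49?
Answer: -1565437536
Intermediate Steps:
J(j) = 50 + j (J(j) = (j + j/j) + 49 = (j + 1) + 49 = (1 + j) + 49 = 50 + j)
(23392 + (102*85 + 101))*(-48548 + J(-174)) = (23392 + (102*85 + 101))*(-48548 + (50 - 174)) = (23392 + (8670 + 101))*(-48548 - 124) = (23392 + 8771)*(-48672) = 32163*(-48672) = -1565437536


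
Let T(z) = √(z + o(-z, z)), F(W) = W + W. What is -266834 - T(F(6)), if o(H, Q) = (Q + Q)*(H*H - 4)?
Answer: -266834 - 2*√843 ≈ -2.6689e+5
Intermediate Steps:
F(W) = 2*W
o(H, Q) = 2*Q*(-4 + H²) (o(H, Q) = (2*Q)*(H² - 4) = (2*Q)*(-4 + H²) = 2*Q*(-4 + H²))
T(z) = √(z + 2*z*(-4 + z²)) (T(z) = √(z + 2*z*(-4 + (-z)²)) = √(z + 2*z*(-4 + z²)))
-266834 - T(F(6)) = -266834 - √((2*6)*(-7 + 2*(2*6)²)) = -266834 - √(12*(-7 + 2*12²)) = -266834 - √(12*(-7 + 2*144)) = -266834 - √(12*(-7 + 288)) = -266834 - √(12*281) = -266834 - √3372 = -266834 - 2*√843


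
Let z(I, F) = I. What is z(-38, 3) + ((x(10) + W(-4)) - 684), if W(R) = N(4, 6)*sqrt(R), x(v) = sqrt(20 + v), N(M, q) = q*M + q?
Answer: -722 + sqrt(30) + 60*I ≈ -716.52 + 60.0*I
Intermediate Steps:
N(M, q) = q + M*q (N(M, q) = M*q + q = q + M*q)
W(R) = 30*sqrt(R) (W(R) = (6*(1 + 4))*sqrt(R) = (6*5)*sqrt(R) = 30*sqrt(R))
z(-38, 3) + ((x(10) + W(-4)) - 684) = -38 + ((sqrt(20 + 10) + 30*sqrt(-4)) - 684) = -38 + ((sqrt(30) + 30*(2*I)) - 684) = -38 + ((sqrt(30) + 60*I) - 684) = -38 + (-684 + sqrt(30) + 60*I) = -722 + sqrt(30) + 60*I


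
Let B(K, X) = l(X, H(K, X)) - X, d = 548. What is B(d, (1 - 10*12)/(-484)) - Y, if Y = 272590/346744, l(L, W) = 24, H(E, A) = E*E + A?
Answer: 120455694/5244503 ≈ 22.968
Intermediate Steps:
H(E, A) = A + E**2 (H(E, A) = E**2 + A = A + E**2)
Y = 136295/173372 (Y = 272590*(1/346744) = 136295/173372 ≈ 0.78614)
B(K, X) = 24 - X
B(d, (1 - 10*12)/(-484)) - Y = (24 - (1 - 10*12)/(-484)) - 1*136295/173372 = (24 - (1 - 120)*(-1)/484) - 136295/173372 = (24 - (-119)*(-1)/484) - 136295/173372 = (24 - 1*119/484) - 136295/173372 = (24 - 119/484) - 136295/173372 = 11497/484 - 136295/173372 = 120455694/5244503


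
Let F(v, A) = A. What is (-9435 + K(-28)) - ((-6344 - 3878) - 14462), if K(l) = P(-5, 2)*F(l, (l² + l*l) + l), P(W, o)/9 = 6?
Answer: 98409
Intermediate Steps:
P(W, o) = 54 (P(W, o) = 9*6 = 54)
K(l) = 54*l + 108*l² (K(l) = 54*((l² + l*l) + l) = 54*((l² + l²) + l) = 54*(2*l² + l) = 54*(l + 2*l²) = 54*l + 108*l²)
(-9435 + K(-28)) - ((-6344 - 3878) - 14462) = (-9435 + 54*(-28)*(1 + 2*(-28))) - ((-6344 - 3878) - 14462) = (-9435 + 54*(-28)*(1 - 56)) - (-10222 - 14462) = (-9435 + 54*(-28)*(-55)) - 1*(-24684) = (-9435 + 83160) + 24684 = 73725 + 24684 = 98409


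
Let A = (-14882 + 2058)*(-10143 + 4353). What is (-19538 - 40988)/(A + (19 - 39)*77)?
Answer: -30263/37124710 ≈ -0.00081517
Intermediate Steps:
A = 74250960 (A = -12824*(-5790) = 74250960)
(-19538 - 40988)/(A + (19 - 39)*77) = (-19538 - 40988)/(74250960 + (19 - 39)*77) = -60526/(74250960 - 20*77) = -60526/(74250960 - 1540) = -60526/74249420 = -60526*1/74249420 = -30263/37124710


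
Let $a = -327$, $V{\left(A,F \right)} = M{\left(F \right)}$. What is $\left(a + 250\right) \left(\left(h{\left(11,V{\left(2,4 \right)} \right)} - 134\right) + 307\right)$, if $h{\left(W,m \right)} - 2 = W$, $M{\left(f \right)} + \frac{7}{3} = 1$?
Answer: $-14322$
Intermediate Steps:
$M{\left(f \right)} = - \frac{4}{3}$ ($M{\left(f \right)} = - \frac{7}{3} + 1 = - \frac{4}{3}$)
$V{\left(A,F \right)} = - \frac{4}{3}$
$h{\left(W,m \right)} = 2 + W$
$\left(a + 250\right) \left(\left(h{\left(11,V{\left(2,4 \right)} \right)} - 134\right) + 307\right) = \left(-327 + 250\right) \left(\left(\left(2 + 11\right) - 134\right) + 307\right) = - 77 \left(\left(13 - 134\right) + 307\right) = - 77 \left(-121 + 307\right) = \left(-77\right) 186 = -14322$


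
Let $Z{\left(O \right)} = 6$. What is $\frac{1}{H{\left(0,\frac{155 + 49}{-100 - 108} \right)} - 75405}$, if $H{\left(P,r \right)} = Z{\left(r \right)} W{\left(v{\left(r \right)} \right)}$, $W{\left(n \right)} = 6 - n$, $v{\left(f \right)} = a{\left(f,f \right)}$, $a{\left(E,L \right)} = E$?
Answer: $- \frac{26}{1959441} \approx -1.3269 \cdot 10^{-5}$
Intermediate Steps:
$v{\left(f \right)} = f$
$H{\left(P,r \right)} = 36 - 6 r$ ($H{\left(P,r \right)} = 6 \left(6 - r\right) = 36 - 6 r$)
$\frac{1}{H{\left(0,\frac{155 + 49}{-100 - 108} \right)} - 75405} = \frac{1}{\left(36 - 6 \frac{155 + 49}{-100 - 108}\right) - 75405} = \frac{1}{\left(36 - 6 \frac{204}{-208}\right) - 75405} = \frac{1}{\left(36 - 6 \cdot 204 \left(- \frac{1}{208}\right)\right) - 75405} = \frac{1}{\left(36 - - \frac{153}{26}\right) - 75405} = \frac{1}{\left(36 + \frac{153}{26}\right) - 75405} = \frac{1}{\frac{1089}{26} - 75405} = \frac{1}{- \frac{1959441}{26}} = - \frac{26}{1959441}$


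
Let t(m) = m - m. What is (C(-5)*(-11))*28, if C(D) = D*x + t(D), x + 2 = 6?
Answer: 6160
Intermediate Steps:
x = 4 (x = -2 + 6 = 4)
t(m) = 0
C(D) = 4*D (C(D) = D*4 + 0 = 4*D + 0 = 4*D)
(C(-5)*(-11))*28 = ((4*(-5))*(-11))*28 = -20*(-11)*28 = 220*28 = 6160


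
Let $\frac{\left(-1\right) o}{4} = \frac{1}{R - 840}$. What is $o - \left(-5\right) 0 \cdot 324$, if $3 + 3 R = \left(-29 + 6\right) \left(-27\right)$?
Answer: $\frac{2}{317} \approx 0.0063092$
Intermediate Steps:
$R = 206$ ($R = -1 + \frac{\left(-29 + 6\right) \left(-27\right)}{3} = -1 + \frac{\left(-23\right) \left(-27\right)}{3} = -1 + \frac{1}{3} \cdot 621 = -1 + 207 = 206$)
$o = \frac{2}{317}$ ($o = - \frac{4}{206 - 840} = - \frac{4}{-634} = \left(-4\right) \left(- \frac{1}{634}\right) = \frac{2}{317} \approx 0.0063092$)
$o - \left(-5\right) 0 \cdot 324 = \frac{2}{317} - \left(-5\right) 0 \cdot 324 = \frac{2}{317} - 0 \cdot 324 = \frac{2}{317} - 0 = \frac{2}{317} + 0 = \frac{2}{317}$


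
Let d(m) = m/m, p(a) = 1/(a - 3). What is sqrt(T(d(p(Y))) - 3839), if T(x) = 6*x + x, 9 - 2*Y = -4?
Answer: 2*I*sqrt(958) ≈ 61.903*I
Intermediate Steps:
Y = 13/2 (Y = 9/2 - 1/2*(-4) = 9/2 + 2 = 13/2 ≈ 6.5000)
p(a) = 1/(-3 + a)
d(m) = 1
T(x) = 7*x
sqrt(T(d(p(Y))) - 3839) = sqrt(7*1 - 3839) = sqrt(7 - 3839) = sqrt(-3832) = 2*I*sqrt(958)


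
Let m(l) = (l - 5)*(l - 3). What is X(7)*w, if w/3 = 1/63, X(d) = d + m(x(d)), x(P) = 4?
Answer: 2/7 ≈ 0.28571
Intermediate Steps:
m(l) = (-5 + l)*(-3 + l)
X(d) = -1 + d (X(d) = d + (15 + 4² - 8*4) = d + (15 + 16 - 32) = d - 1 = -1 + d)
w = 1/21 (w = 3/63 = 3*(1/63) = 1/21 ≈ 0.047619)
X(7)*w = (-1 + 7)*(1/21) = 6*(1/21) = 2/7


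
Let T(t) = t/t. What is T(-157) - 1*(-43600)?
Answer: 43601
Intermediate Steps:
T(t) = 1
T(-157) - 1*(-43600) = 1 - 1*(-43600) = 1 + 43600 = 43601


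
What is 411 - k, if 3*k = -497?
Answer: 1730/3 ≈ 576.67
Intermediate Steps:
k = -497/3 (k = (⅓)*(-497) = -497/3 ≈ -165.67)
411 - k = 411 - 1*(-497/3) = 411 + 497/3 = 1730/3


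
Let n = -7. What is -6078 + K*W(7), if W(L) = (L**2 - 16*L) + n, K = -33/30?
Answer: -6001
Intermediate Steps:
K = -11/10 (K = -33*1/30 = -11/10 ≈ -1.1000)
W(L) = -7 + L**2 - 16*L (W(L) = (L**2 - 16*L) - 7 = -7 + L**2 - 16*L)
-6078 + K*W(7) = -6078 - 11*(-7 + 7**2 - 16*7)/10 = -6078 - 11*(-7 + 49 - 112)/10 = -6078 - 11/10*(-70) = -6078 + 77 = -6001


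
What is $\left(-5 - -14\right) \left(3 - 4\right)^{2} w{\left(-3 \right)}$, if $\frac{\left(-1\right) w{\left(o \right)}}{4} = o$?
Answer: $108$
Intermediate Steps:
$w{\left(o \right)} = - 4 o$
$\left(-5 - -14\right) \left(3 - 4\right)^{2} w{\left(-3 \right)} = \left(-5 - -14\right) \left(3 - 4\right)^{2} \left(\left(-4\right) \left(-3\right)\right) = \left(-5 + 14\right) \left(-1\right)^{2} \cdot 12 = 9 \cdot 1 \cdot 12 = 9 \cdot 12 = 108$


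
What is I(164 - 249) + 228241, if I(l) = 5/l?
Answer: 3880096/17 ≈ 2.2824e+5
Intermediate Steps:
I(164 - 249) + 228241 = 5/(164 - 249) + 228241 = 5/(-85) + 228241 = 5*(-1/85) + 228241 = -1/17 + 228241 = 3880096/17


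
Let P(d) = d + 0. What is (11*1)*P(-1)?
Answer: -11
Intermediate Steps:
P(d) = d
(11*1)*P(-1) = (11*1)*(-1) = 11*(-1) = -11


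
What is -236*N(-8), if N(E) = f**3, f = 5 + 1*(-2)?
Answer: -6372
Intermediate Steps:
f = 3 (f = 5 - 2 = 3)
N(E) = 27 (N(E) = 3**3 = 27)
-236*N(-8) = -236*27 = -6372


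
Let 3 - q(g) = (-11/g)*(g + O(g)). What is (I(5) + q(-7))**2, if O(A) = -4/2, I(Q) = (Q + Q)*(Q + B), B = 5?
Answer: 672400/49 ≈ 13722.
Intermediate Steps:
I(Q) = 2*Q*(5 + Q) (I(Q) = (Q + Q)*(Q + 5) = (2*Q)*(5 + Q) = 2*Q*(5 + Q))
O(A) = -2 (O(A) = -4*1/2 = -2)
q(g) = 3 + 11*(-2 + g)/g (q(g) = 3 - (-11/g)*(g - 2) = 3 - (-11/g)*(-2 + g) = 3 - (-11)*(-2 + g)/g = 3 + 11*(-2 + g)/g)
(I(5) + q(-7))**2 = (2*5*(5 + 5) + (14 - 22/(-7)))**2 = (2*5*10 + (14 - 22*(-1/7)))**2 = (100 + (14 + 22/7))**2 = (100 + 120/7)**2 = (820/7)**2 = 672400/49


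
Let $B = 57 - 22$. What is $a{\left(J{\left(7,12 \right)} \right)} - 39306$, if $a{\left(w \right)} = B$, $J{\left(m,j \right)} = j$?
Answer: $-39271$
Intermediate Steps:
$B = 35$
$a{\left(w \right)} = 35$
$a{\left(J{\left(7,12 \right)} \right)} - 39306 = 35 - 39306 = -39271$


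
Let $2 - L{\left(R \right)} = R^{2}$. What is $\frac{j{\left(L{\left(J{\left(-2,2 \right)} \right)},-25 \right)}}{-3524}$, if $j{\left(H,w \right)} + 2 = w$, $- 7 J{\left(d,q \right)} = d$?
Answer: $\frac{27}{3524} \approx 0.0076617$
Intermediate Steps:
$J{\left(d,q \right)} = - \frac{d}{7}$
$L{\left(R \right)} = 2 - R^{2}$
$j{\left(H,w \right)} = -2 + w$
$\frac{j{\left(L{\left(J{\left(-2,2 \right)} \right)},-25 \right)}}{-3524} = \frac{-2 - 25}{-3524} = \left(-27\right) \left(- \frac{1}{3524}\right) = \frac{27}{3524}$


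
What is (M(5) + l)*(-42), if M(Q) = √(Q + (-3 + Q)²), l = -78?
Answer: 3150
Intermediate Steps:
(M(5) + l)*(-42) = (√(5 + (-3 + 5)²) - 78)*(-42) = (√(5 + 2²) - 78)*(-42) = (√(5 + 4) - 78)*(-42) = (√9 - 78)*(-42) = (3 - 78)*(-42) = -75*(-42) = 3150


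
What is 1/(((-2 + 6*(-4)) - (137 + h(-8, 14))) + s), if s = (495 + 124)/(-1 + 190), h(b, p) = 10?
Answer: -189/32078 ≈ -0.0058919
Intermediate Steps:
s = 619/189 ≈ 3.2751
1/(((-2 + 6*(-4)) - (137 + h(-8, 14))) + s) = 1/(((-2 + 6*(-4)) - (137 + 10)) + 619/189) = 1/(((-2 - 24) - 1*147) + 619/189) = 1/((-26 - 147) + 619/189) = 1/(-173 + 619/189) = 1/(-32078/189) = -189/32078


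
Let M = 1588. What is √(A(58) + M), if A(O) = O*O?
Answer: 2*√1238 ≈ 70.370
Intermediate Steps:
A(O) = O²
√(A(58) + M) = √(58² + 1588) = √(3364 + 1588) = √4952 = 2*√1238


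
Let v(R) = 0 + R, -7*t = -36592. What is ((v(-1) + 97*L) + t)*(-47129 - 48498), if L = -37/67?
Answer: -33142569592/67 ≈ -4.9467e+8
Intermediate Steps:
t = 36592/7 (t = -1/7*(-36592) = 36592/7 ≈ 5227.4)
v(R) = R
L = -37/67 (L = -37*1/67 = -37/67 ≈ -0.55224)
((v(-1) + 97*L) + t)*(-47129 - 48498) = ((-1 + 97*(-37/67)) + 36592/7)*(-47129 - 48498) = ((-1 - 3589/67) + 36592/7)*(-95627) = (-3656/67 + 36592/7)*(-95627) = (2426072/469)*(-95627) = -33142569592/67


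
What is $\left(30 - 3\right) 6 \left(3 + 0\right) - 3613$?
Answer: $-3127$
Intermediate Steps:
$\left(30 - 3\right) 6 \left(3 + 0\right) - 3613 = 27 \cdot 6 \cdot 3 - 3613 = 27 \cdot 18 - 3613 = 486 - 3613 = -3127$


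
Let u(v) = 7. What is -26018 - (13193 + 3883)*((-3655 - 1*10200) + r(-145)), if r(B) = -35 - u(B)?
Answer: 237279154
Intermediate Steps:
r(B) = -42 (r(B) = -35 - 1*7 = -35 - 7 = -42)
-26018 - (13193 + 3883)*((-3655 - 1*10200) + r(-145)) = -26018 - (13193 + 3883)*((-3655 - 1*10200) - 42) = -26018 - 17076*((-3655 - 10200) - 42) = -26018 - 17076*(-13855 - 42) = -26018 - 17076*(-13897) = -26018 - 1*(-237305172) = -26018 + 237305172 = 237279154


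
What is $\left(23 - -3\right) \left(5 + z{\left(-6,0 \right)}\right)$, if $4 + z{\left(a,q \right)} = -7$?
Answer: $-156$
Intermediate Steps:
$z{\left(a,q \right)} = -11$ ($z{\left(a,q \right)} = -4 - 7 = -11$)
$\left(23 - -3\right) \left(5 + z{\left(-6,0 \right)}\right) = \left(23 - -3\right) \left(5 - 11\right) = \left(23 + 3\right) \left(-6\right) = 26 \left(-6\right) = -156$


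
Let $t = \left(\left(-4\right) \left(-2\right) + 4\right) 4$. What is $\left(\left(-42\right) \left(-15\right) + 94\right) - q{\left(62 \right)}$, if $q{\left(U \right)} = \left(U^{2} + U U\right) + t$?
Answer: $-7012$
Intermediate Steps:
$t = 48$ ($t = \left(8 + 4\right) 4 = 12 \cdot 4 = 48$)
$q{\left(U \right)} = 48 + 2 U^{2}$ ($q{\left(U \right)} = \left(U^{2} + U U\right) + 48 = \left(U^{2} + U^{2}\right) + 48 = 2 U^{2} + 48 = 48 + 2 U^{2}$)
$\left(\left(-42\right) \left(-15\right) + 94\right) - q{\left(62 \right)} = \left(\left(-42\right) \left(-15\right) + 94\right) - \left(48 + 2 \cdot 62^{2}\right) = \left(630 + 94\right) - \left(48 + 2 \cdot 3844\right) = 724 - \left(48 + 7688\right) = 724 - 7736 = -7012$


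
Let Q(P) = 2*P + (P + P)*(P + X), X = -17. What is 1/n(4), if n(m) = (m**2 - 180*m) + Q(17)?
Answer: -1/670 ≈ -0.0014925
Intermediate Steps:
Q(P) = 2*P + 2*P*(-17 + P) (Q(P) = 2*P + (P + P)*(P - 17) = 2*P + (2*P)*(-17 + P) = 2*P + 2*P*(-17 + P))
n(m) = 34 + m**2 - 180*m (n(m) = (m**2 - 180*m) + 2*17*(-16 + 17) = (m**2 - 180*m) + 2*17*1 = (m**2 - 180*m) + 34 = 34 + m**2 - 180*m)
1/n(4) = 1/(34 + 4**2 - 180*4) = 1/(34 + 16 - 720) = 1/(-670) = -1/670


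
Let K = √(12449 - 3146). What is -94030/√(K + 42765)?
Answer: -94030/√(42765 + √9303) ≈ -454.19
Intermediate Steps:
K = √9303 ≈ 96.452
-94030/√(K + 42765) = -94030/√(√9303 + 42765) = -94030/√(42765 + √9303)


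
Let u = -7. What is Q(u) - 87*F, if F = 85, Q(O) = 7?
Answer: -7388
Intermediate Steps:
Q(u) - 87*F = 7 - 87*85 = 7 - 7395 = -7388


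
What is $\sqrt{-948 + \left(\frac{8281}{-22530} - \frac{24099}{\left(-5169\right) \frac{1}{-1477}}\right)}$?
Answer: $\frac{i \sqrt{11805982236749899470}}{38819190} \approx 88.512 i$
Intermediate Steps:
$\sqrt{-948 + \left(\frac{8281}{-22530} - \frac{24099}{\left(-5169\right) \frac{1}{-1477}}\right)} = \sqrt{-948 + \left(8281 \left(- \frac{1}{22530}\right) - \frac{24099}{\left(-5169\right) \left(- \frac{1}{1477}\right)}\right)} = \sqrt{-948 - \left(\frac{8281}{22530} + \frac{24099}{\frac{5169}{1477}}\right)} = \sqrt{-948 - \frac{267326882893}{38819190}} = \sqrt{- \frac{304127475013}{38819190}} = \frac{i \sqrt{11805982236749899470}}{38819190}$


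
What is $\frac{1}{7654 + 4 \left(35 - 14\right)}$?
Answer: $\frac{1}{7738} \approx 0.00012923$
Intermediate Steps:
$\frac{1}{7654 + 4 \left(35 - 14\right)} = \frac{1}{7654 + 4 \cdot 21} = \frac{1}{7654 + 84} = \frac{1}{7738}$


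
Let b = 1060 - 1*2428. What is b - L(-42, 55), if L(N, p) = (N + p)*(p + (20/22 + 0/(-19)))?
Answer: -23043/11 ≈ -2094.8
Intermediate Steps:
b = -1368 (b = 1060 - 2428 = -1368)
L(N, p) = (10/11 + p)*(N + p) (L(N, p) = (N + p)*(p + (20*(1/22) + 0*(-1/19))) = (N + p)*(p + (10/11 + 0)) = (N + p)*(p + 10/11) = (N + p)*(10/11 + p) = (10/11 + p)*(N + p))
b - L(-42, 55) = -1368 - (55² + (10/11)*(-42) + (10/11)*55 - 42*55) = -1368 - (3025 - 420/11 + 50 - 2310) = -1368 - 1*7995/11 = -1368 - 7995/11 = -23043/11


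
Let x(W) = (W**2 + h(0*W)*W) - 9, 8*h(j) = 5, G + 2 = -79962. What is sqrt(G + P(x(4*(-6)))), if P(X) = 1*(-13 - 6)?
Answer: 3*I*sqrt(8887) ≈ 282.81*I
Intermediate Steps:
G = -79964 (G = -2 - 79962 = -79964)
h(j) = 5/8 (h(j) = (1/8)*5 = 5/8)
x(W) = -9 + W**2 + 5*W/8 (x(W) = (W**2 + 5*W/8) - 9 = -9 + W**2 + 5*W/8)
P(X) = -19 (P(X) = 1*(-19) = -19)
sqrt(G + P(x(4*(-6)))) = sqrt(-79964 - 19) = sqrt(-79983) = 3*I*sqrt(8887)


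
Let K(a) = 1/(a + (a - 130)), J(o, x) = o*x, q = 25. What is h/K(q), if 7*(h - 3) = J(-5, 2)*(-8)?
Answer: -8080/7 ≈ -1154.3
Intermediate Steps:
K(a) = 1/(-130 + 2*a) (K(a) = 1/(a + (-130 + a)) = 1/(-130 + 2*a))
h = 101/7 (h = 3 + (-5*2*(-8))/7 = 3 + (-10*(-8))/7 = 3 + (⅐)*80 = 3 + 80/7 = 101/7 ≈ 14.429)
h/K(q) = 101/(7*((1/(2*(-65 + 25))))) = 101/(7*(((½)/(-40)))) = 101/(7*(((½)*(-1/40)))) = 101/(7*(-1/80)) = (101/7)*(-80) = -8080/7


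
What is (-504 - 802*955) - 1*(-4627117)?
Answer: 3860703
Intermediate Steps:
(-504 - 802*955) - 1*(-4627117) = (-504 - 765910) + 4627117 = -766414 + 4627117 = 3860703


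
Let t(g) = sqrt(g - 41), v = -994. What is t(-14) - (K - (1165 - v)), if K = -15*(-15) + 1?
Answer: 1933 + I*sqrt(55) ≈ 1933.0 + 7.4162*I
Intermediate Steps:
t(g) = sqrt(-41 + g)
K = 226 (K = 225 + 1 = 226)
t(-14) - (K - (1165 - v)) = sqrt(-41 - 14) - (226 - (1165 - 1*(-994))) = sqrt(-55) - (226 - (1165 + 994)) = I*sqrt(55) - (226 - 1*2159) = I*sqrt(55) - (226 - 2159) = I*sqrt(55) - 1*(-1933) = I*sqrt(55) + 1933 = 1933 + I*sqrt(55)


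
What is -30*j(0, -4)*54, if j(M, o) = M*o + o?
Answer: 6480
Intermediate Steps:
j(M, o) = o + M*o
-30*j(0, -4)*54 = -(-120)*(1 + 0)*54 = -(-120)*54 = -30*(-4)*54 = 120*54 = 6480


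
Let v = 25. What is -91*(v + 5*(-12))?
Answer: 3185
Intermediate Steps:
-91*(v + 5*(-12)) = -91*(25 + 5*(-12)) = -91*(25 - 60) = -91*(-35) = 3185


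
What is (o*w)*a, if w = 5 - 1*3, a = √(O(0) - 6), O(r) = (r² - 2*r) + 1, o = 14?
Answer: 28*I*√5 ≈ 62.61*I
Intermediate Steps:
O(r) = 1 + r² - 2*r
a = I*√5 (a = √((1 + 0² - 2*0) - 6) = √((1 + 0 + 0) - 6) = √(1 - 6) = √(-5) = I*√5 ≈ 2.2361*I)
w = 2 (w = 5 - 3 = 2)
(o*w)*a = (14*2)*(I*√5) = 28*(I*√5) = 28*I*√5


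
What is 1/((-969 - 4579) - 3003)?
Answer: -1/8551 ≈ -0.00011695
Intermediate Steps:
1/((-969 - 4579) - 3003) = 1/(-5548 - 3003) = 1/(-8551) = -1/8551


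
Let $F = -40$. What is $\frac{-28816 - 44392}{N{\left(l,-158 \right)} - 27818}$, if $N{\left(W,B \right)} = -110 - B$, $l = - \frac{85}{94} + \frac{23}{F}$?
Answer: $\frac{36604}{13885} \approx 2.6362$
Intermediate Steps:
$l = - \frac{2781}{1880}$ ($l = - \frac{85}{94} + \frac{23}{-40} = \left(-85\right) \frac{1}{94} + 23 \left(- \frac{1}{40}\right) = - \frac{85}{94} - \frac{23}{40} = - \frac{2781}{1880} \approx -1.4793$)
$\frac{-28816 - 44392}{N{\left(l,-158 \right)} - 27818} = \frac{-28816 - 44392}{\left(-110 - -158\right) - 27818} = - \frac{73208}{\left(-110 + 158\right) - 27818} = - \frac{73208}{48 - 27818} = - \frac{73208}{-27770} = \left(-73208\right) \left(- \frac{1}{27770}\right) = \frac{36604}{13885}$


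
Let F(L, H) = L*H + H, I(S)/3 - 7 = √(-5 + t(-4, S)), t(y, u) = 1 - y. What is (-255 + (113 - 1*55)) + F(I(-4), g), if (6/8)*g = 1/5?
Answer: -2867/15 ≈ -191.13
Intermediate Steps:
g = 4/15 (g = (4/3)/5 = (4/3)*(⅕) = 4/15 ≈ 0.26667)
I(S) = 21 (I(S) = 21 + 3*√(-5 + (1 - 1*(-4))) = 21 + 3*√(-5 + (1 + 4)) = 21 + 3*√(-5 + 5) = 21 + 3*√0 = 21 + 3*0 = 21 + 0 = 21)
F(L, H) = H + H*L (F(L, H) = H*L + H = H + H*L)
(-255 + (113 - 1*55)) + F(I(-4), g) = (-255 + (113 - 1*55)) + 4*(1 + 21)/15 = (-255 + (113 - 55)) + (4/15)*22 = (-255 + 58) + 88/15 = -197 + 88/15 = -2867/15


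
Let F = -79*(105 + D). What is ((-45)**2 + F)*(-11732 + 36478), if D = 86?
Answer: -323281744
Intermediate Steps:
F = -15089 (F = -79*(105 + 86) = -79*191 = -15089)
((-45)**2 + F)*(-11732 + 36478) = ((-45)**2 - 15089)*(-11732 + 36478) = (2025 - 15089)*24746 = -13064*24746 = -323281744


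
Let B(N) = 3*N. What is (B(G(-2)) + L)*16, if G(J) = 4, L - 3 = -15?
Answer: 0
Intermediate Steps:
L = -12 (L = 3 - 15 = -12)
(B(G(-2)) + L)*16 = (3*4 - 12)*16 = (12 - 12)*16 = 0*16 = 0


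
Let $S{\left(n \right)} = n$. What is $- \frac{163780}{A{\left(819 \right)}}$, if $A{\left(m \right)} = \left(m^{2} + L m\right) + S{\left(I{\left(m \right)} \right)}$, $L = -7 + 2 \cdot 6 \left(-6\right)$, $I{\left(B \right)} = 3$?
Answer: $- \frac{163780}{606063} \approx -0.27024$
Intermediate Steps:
$L = -79$ ($L = -7 + 12 \left(-6\right) = -7 - 72 = -79$)
$A{\left(m \right)} = 3 + m^{2} - 79 m$ ($A{\left(m \right)} = \left(m^{2} - 79 m\right) + 3 = 3 + m^{2} - 79 m$)
$- \frac{163780}{A{\left(819 \right)}} = - \frac{163780}{3 + 819^{2} - 64701} = - \frac{163780}{3 + 670761 - 64701} = - \frac{163780}{606063}$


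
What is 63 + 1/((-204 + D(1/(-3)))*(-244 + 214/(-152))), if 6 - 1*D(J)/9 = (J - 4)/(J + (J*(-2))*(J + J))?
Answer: 1646193745/26130051 ≈ 63.000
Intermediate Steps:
D(J) = 54 - 9*(-4 + J)/(J - 4*J²) (D(J) = 54 - 9*(J - 4)/(J + (J*(-2))*(J + J)) = 54 - 9*(-4 + J)/(J + (-2*J)*(2*J)) = 54 - 9*(-4 + J)/(J - 4*J²))
63 + 1/((-204 + D(1/(-3)))*(-244 + 214/(-152))) = 63 + 1/((-204 + 9*(-4 - 5/(-3) + 24*(1/(-3))²)/((1/(-3))*(-1 + 4/(-3))))*(-244 + 214/(-152))) = 63 + 1/((-204 + 9*(-4 - 5*(-⅓) + 24*(-⅓)²)/((-⅓)*(-1 + 4*(-⅓))))*(-244 + 214*(-1/152))) = 63 + 1/((-204 + 9*(-3)*(-4 + 5/3 + 24*(⅑))/(-1 - 4/3))*(-244 - 107/76)) = 63 + 1/((-204 + 9*(-3)*(-4 + 5/3 + 8/3)/(-7/3))*(-18651/76)) = 63 + 1/((-204 + 9*(-3)*(-3/7)*(⅓))*(-18651/76)) = 63 + 1/((-204 + 27/7)*(-18651/76)) = 63 + 1/(-1401/7*(-18651/76)) = 63 + 1/(26130051/532) = 63 + 532/26130051 = 1646193745/26130051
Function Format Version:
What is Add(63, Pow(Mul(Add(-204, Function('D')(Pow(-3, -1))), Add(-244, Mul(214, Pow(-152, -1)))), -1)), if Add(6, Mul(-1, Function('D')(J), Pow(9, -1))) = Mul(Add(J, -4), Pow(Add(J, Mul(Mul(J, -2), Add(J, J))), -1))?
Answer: Rational(1646193745, 26130051) ≈ 63.000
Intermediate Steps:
Function('D')(J) = Add(54, Mul(-9, Pow(Add(J, Mul(-4, Pow(J, 2))), -1), Add(-4, J))) (Function('D')(J) = Add(54, Mul(-9, Mul(Add(J, -4), Pow(Add(J, Mul(Mul(J, -2), Add(J, J))), -1)))) = Add(54, Mul(-9, Mul(Add(-4, J), Pow(Add(J, Mul(Mul(-2, J), Mul(2, J))), -1)))) = Add(54, Mul(-9, Mul(Add(-4, J), Pow(Add(J, Mul(-4, Pow(J, 2))), -1)))) = Add(54, Mul(-9, Mul(Pow(Add(J, Mul(-4, Pow(J, 2))), -1), Add(-4, J)))) = Add(54, Mul(-9, Pow(Add(J, Mul(-4, Pow(J, 2))), -1), Add(-4, J))))
Add(63, Pow(Mul(Add(-204, Function('D')(Pow(-3, -1))), Add(-244, Mul(214, Pow(-152, -1)))), -1)) = Add(63, Pow(Mul(Add(-204, Mul(9, Pow(Pow(-3, -1), -1), Pow(Add(-1, Mul(4, Pow(-3, -1))), -1), Add(-4, Mul(-5, Pow(-3, -1)), Mul(24, Pow(Pow(-3, -1), 2))))), Add(-244, Mul(214, Pow(-152, -1)))), -1)) = Add(63, Pow(Mul(Add(-204, Mul(9, Pow(Rational(-1, 3), -1), Pow(Add(-1, Mul(4, Rational(-1, 3))), -1), Add(-4, Mul(-5, Rational(-1, 3)), Mul(24, Pow(Rational(-1, 3), 2))))), Add(-244, Mul(214, Rational(-1, 152)))), -1)) = Add(63, Pow(Mul(Add(-204, Mul(9, -3, Pow(Add(-1, Rational(-4, 3)), -1), Add(-4, Rational(5, 3), Mul(24, Rational(1, 9))))), Add(-244, Rational(-107, 76))), -1)) = Add(63, Pow(Mul(Add(-204, Mul(9, -3, Pow(Rational(-7, 3), -1), Add(-4, Rational(5, 3), Rational(8, 3)))), Rational(-18651, 76)), -1)) = Add(63, Pow(Mul(Add(-204, Mul(9, -3, Rational(-3, 7), Rational(1, 3))), Rational(-18651, 76)), -1)) = Add(63, Pow(Mul(Add(-204, Rational(27, 7)), Rational(-18651, 76)), -1)) = Add(63, Pow(Mul(Rational(-1401, 7), Rational(-18651, 76)), -1)) = Add(63, Pow(Rational(26130051, 532), -1)) = Add(63, Rational(532, 26130051)) = Rational(1646193745, 26130051)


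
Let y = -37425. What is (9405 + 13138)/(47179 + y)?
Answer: 22543/9754 ≈ 2.3112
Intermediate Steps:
(9405 + 13138)/(47179 + y) = (9405 + 13138)/(47179 - 37425) = 22543/9754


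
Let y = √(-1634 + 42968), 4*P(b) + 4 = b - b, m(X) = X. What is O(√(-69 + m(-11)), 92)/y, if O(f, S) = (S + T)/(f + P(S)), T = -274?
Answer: 91*√6/20169 + 364*I*√30/20169 ≈ 0.011052 + 0.09885*I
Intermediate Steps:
P(b) = -1 (P(b) = -1 + (b - b)/4 = -1 + (¼)*0 = -1 + 0 = -1)
y = 83*√6 (y = √41334 = 83*√6 ≈ 203.31)
O(f, S) = (-274 + S)/(-1 + f) (O(f, S) = (S - 274)/(f - 1) = (-274 + S)/(-1 + f))
O(√(-69 + m(-11)), 92)/y = ((-274 + 92)/(-1 + √(-69 - 11)))/((83*√6)) = (-182/(-1 + √(-80)))*(√6/498) = (-182/(-1 + 4*I*√5))*(√6/498) = -91*√6/(249*(-1 + 4*I*√5))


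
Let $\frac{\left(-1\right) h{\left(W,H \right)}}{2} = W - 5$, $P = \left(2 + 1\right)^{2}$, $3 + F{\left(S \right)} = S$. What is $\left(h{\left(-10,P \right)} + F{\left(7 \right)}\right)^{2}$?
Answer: $1156$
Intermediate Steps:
$F{\left(S \right)} = -3 + S$
$P = 9$ ($P = 3^{2} = 9$)
$h{\left(W,H \right)} = 10 - 2 W$ ($h{\left(W,H \right)} = - 2 \left(W - 5\right) = - 2 \left(-5 + W\right) = 10 - 2 W$)
$\left(h{\left(-10,P \right)} + F{\left(7 \right)}\right)^{2} = \left(\left(10 - -20\right) + \left(-3 + 7\right)\right)^{2} = \left(\left(10 + 20\right) + 4\right)^{2} = \left(30 + 4\right)^{2} = 34^{2} = 1156$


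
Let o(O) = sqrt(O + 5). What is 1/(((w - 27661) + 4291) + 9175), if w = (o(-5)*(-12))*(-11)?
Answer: -1/14195 ≈ -7.0447e-5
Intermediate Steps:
o(O) = sqrt(5 + O)
w = 0 (w = (sqrt(5 - 5)*(-12))*(-11) = (sqrt(0)*(-12))*(-11) = (0*(-12))*(-11) = 0*(-11) = 0)
1/(((w - 27661) + 4291) + 9175) = 1/(((0 - 27661) + 4291) + 9175) = 1/((-27661 + 4291) + 9175) = 1/(-23370 + 9175) = 1/(-14195) = -1/14195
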